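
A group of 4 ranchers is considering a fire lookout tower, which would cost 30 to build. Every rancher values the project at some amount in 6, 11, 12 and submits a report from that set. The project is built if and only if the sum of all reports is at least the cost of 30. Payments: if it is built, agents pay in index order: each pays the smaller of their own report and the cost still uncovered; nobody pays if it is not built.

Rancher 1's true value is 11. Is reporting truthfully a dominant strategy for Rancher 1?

Consider the case where Rancher 2 reports 6, Rancher 3 reports 6 and Rancher 4 reports 12.
Truthful report 11: project built, pays 11, utility 11 - 11 = 0.
Report 6 instead: project built, pays 6, utility 11 - 6 = 5.
Since 5 > 0, reporting 6 is strictly better here, so truthful reporting is not dominant.

No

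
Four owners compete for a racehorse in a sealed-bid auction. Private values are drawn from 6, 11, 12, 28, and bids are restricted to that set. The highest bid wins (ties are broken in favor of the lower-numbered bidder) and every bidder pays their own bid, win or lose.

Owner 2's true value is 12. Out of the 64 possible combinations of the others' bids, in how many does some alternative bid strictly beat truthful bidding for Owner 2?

50

Others bid (6, 6, 6): truth gives 0; bid 11 gives 1 > 0. Violating.
Others bid (6, 6, 11): truth gives 0; bid 11 gives 1 > 0. Violating.
Others bid (6, 6, 28): truth gives -12; bid 6 gives -6 > -12. Violating.
Others bid (6, 11, 6): truth gives 0; bid 11 gives 1 > 0. Violating.
Others bid (6, 6, 12): truth gives 0; no alternative beats it.
Others bid (6, 11, 12): truth gives 0; no alternative beats it.
(Checking all 64 profiles: 50 have a profitable deviation, 14 do not.)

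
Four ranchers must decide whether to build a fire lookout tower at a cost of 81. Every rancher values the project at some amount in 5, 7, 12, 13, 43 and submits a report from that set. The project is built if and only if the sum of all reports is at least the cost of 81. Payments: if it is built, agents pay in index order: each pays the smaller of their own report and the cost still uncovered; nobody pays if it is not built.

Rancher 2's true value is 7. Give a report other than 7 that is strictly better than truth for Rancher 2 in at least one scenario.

5

Suppose Rancher 1 reports 5, Rancher 3 reports 43 and Rancher 4 reports 43.
Report 7: project built, pays 7, utility 7 - 7 = 0.
Report 5: project built, pays 5, utility 7 - 5 = 2.
So reporting 5 beats truth here (2 > 0).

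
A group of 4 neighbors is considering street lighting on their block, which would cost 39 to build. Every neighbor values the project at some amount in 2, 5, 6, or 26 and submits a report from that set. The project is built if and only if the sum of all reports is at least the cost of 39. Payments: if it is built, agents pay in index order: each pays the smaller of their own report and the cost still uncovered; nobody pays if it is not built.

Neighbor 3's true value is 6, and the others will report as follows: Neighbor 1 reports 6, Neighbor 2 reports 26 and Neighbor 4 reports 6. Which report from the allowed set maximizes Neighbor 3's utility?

2

Report 2: project built, pays 2, utility 6 - 2 = 4.
Report 5: project built, pays 5, utility 6 - 5 = 1.
Report 6: project built, pays 6, utility 6 - 6 = 0.
Report 26: project built, pays 7, utility 6 - 7 = -1.
The best choice is 2 with utility 4.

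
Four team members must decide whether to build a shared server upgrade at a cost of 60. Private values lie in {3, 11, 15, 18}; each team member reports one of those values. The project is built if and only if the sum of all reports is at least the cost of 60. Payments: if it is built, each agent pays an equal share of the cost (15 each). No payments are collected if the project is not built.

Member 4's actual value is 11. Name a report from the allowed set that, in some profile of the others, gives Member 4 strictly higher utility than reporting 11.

3

Suppose Member 1 reports 15, Member 2 reports 18 and Member 3 reports 18.
Report 11: project built, pays 15, utility 11 - 15 = -4.
Report 3: project not built, utility 0.
So reporting 3 beats truth here (0 > -4).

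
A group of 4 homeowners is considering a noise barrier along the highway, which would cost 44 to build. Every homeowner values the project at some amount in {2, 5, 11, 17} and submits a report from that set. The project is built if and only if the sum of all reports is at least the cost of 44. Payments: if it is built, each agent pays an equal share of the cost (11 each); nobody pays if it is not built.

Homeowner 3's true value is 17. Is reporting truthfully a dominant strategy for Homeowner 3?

Yes

Check each profile of the others' reports and compare truth against every alternative report.
Others report (2, 11, 17): truth gives 6, best alternative gives 0.
Others report (2, 17, 11): truth gives 6, best alternative gives 0.
Others report (5, 5, 17): truth gives 6, best alternative gives 0.
Others report (5, 11, 11): truth gives 6, best alternative gives 0.
Others report (5, 17, 5): truth gives 6, best alternative gives 0.
Others report (11, 2, 17): truth gives 6, best alternative gives 0.
(Remaining 58 profiles checked similarly; truth is weakly best in each.)
In every case the truthful report is at least as good as any alternative, so it is a dominant strategy.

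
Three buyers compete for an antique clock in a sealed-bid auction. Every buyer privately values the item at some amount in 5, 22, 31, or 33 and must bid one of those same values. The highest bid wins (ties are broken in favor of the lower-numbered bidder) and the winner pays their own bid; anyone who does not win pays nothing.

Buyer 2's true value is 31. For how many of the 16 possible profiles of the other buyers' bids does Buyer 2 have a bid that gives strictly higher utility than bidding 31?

2

Others bid (5, 5): truth gives 0; bid 22 gives 9 > 0. Violating.
Others bid (5, 22): truth gives 0; bid 22 gives 9 > 0. Violating.
Others bid (5, 31): truth gives 0; no alternative beats it.
Others bid (5, 33): truth gives 0; no alternative beats it.
(Checking all 16 profiles: 2 have a profitable deviation, 14 do not.)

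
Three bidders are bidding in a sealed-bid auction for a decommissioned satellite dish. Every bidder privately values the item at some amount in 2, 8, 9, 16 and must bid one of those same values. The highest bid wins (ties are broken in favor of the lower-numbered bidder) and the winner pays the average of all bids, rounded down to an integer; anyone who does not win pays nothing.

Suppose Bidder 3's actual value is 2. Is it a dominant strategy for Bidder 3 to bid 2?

Check each profile of the others' bids and compare truth against every alternative bid.
Others bid (2, 2): truth gives 0, best alternative gives -2.
Others bid (2, 8): truth gives 0, best alternative gives 0.
Others bid (2, 9): truth gives 0, best alternative gives 0.
Others bid (2, 16): truth gives 0, best alternative gives 0.
Others bid (8, 2): truth gives 0, best alternative gives 0.
Others bid (8, 8): truth gives 0, best alternative gives 0.
(Remaining 10 profiles checked similarly; truth is weakly best in each.)
In every case the truthful bid is at least as good as any alternative, so it is a dominant strategy.

Yes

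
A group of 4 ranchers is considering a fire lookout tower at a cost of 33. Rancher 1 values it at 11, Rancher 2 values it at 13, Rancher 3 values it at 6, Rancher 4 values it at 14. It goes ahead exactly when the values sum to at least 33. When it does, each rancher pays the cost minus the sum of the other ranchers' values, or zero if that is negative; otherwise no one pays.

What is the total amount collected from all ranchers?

5

Total value 44 ≥ cost 33, so it is built.
Rancher 1: others sum to 33; max(0, 33 - 33) = 0.
Rancher 2: others sum to 31; max(0, 33 - 31) = 2.
Rancher 3: others sum to 38; max(0, 33 - 38) = 0.
Rancher 4: others sum to 30; max(0, 33 - 30) = 3.
Total collected = 0 + 2 + 0 + 3 = 5.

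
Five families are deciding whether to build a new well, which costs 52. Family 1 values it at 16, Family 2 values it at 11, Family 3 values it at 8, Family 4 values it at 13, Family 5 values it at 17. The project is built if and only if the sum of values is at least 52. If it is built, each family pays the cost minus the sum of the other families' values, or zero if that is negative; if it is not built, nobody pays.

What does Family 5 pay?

Total value 65 ≥ cost 52, so the project is built.
The other families' values sum to 48.
Cost minus that sum is 52 - 48 = 4.

4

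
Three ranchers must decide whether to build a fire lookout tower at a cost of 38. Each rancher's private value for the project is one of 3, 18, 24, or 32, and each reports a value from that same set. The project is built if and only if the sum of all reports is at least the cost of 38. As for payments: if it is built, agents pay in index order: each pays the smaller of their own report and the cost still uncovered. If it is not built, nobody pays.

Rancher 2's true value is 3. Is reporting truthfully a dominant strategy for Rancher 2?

Yes

Check each profile of the others' reports and compare truth against every alternative report.
Others report (3, 18): truth gives 0, best alternative gives -15.
Others report (3, 24): truth gives 0, best alternative gives -15.
Others report (3, 32): truth gives 0, best alternative gives -15.
Others report (18, 3): truth gives 0, best alternative gives -15.
Others report (18, 18): truth gives 0, best alternative gives -15.
Others report (18, 24): truth gives 0, best alternative gives -15.
(Remaining 10 profiles checked similarly; truth is weakly best in each.)
In every case the truthful report is at least as good as any alternative, so it is a dominant strategy.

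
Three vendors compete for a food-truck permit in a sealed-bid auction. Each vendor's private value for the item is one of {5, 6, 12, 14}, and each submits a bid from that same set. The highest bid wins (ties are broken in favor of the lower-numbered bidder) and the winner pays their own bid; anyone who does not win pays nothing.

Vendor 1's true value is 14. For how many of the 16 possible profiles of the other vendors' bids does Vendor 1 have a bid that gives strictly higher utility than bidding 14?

Others bid (5, 5): truth gives 0; bid 5 gives 9 > 0. Violating.
Others bid (5, 6): truth gives 0; bid 6 gives 8 > 0. Violating.
Others bid (5, 12): truth gives 0; bid 12 gives 2 > 0. Violating.
Others bid (6, 5): truth gives 0; bid 6 gives 8 > 0. Violating.
Others bid (5, 14): truth gives 0; no alternative beats it.
Others bid (6, 14): truth gives 0; no alternative beats it.
(Checking all 16 profiles: 9 have a profitable deviation, 7 do not.)

9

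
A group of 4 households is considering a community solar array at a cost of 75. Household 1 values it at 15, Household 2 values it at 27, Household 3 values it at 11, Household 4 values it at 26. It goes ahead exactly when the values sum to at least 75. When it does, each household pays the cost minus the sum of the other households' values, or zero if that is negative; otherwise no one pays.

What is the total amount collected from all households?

Total value 79 ≥ cost 75, so it is built.
Household 1: others sum to 64; max(0, 75 - 64) = 11.
Household 2: others sum to 52; max(0, 75 - 52) = 23.
Household 3: others sum to 68; max(0, 75 - 68) = 7.
Household 4: others sum to 53; max(0, 75 - 53) = 22.
Total collected = 11 + 23 + 7 + 22 = 63.

63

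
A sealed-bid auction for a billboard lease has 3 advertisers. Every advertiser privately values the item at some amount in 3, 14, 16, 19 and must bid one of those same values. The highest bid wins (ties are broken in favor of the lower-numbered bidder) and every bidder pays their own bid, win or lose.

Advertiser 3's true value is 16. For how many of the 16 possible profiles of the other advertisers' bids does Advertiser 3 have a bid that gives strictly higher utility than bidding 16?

Others bid (3, 3): truth gives 0; bid 14 gives 2 > 0. Violating.
Others bid (3, 16): truth gives -16; bid 3 gives -3 > -16. Violating.
Others bid (3, 19): truth gives -16; bid 3 gives -3 > -16. Violating.
Others bid (14, 16): truth gives -16; bid 3 gives -3 > -16. Violating.
Others bid (3, 14): truth gives 0; no alternative beats it.
Others bid (14, 3): truth gives 0; no alternative beats it.
(Checking all 16 profiles: 13 have a profitable deviation, 3 do not.)

13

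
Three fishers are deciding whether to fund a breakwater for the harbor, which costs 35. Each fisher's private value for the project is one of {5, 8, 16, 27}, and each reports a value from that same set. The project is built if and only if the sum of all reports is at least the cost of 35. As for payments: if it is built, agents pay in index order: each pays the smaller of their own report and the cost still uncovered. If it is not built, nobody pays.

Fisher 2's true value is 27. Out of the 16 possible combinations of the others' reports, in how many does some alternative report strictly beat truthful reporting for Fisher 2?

Others report (5, 16): truth gives 0; report 16 gives 11 > 0. Violating.
Others report (5, 27): truth gives 0; report 5 gives 22 > 0. Violating.
Others report (8, 16): truth gives 0; report 16 gives 11 > 0. Violating.
Others report (8, 27): truth gives 0; report 5 gives 22 > 0. Violating.
Others report (5, 5): truth gives 0; no alternative beats it.
Others report (5, 8): truth gives 0; no alternative beats it.
(Checking all 16 profiles: 12 have a profitable deviation, 4 do not.)

12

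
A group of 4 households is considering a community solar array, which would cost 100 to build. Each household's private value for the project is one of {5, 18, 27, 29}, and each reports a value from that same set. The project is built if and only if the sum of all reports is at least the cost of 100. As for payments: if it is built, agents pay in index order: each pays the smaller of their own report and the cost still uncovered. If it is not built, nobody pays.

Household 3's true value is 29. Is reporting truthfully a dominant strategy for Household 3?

Consider the case where Household 1 reports 18, Household 2 reports 27 and Household 4 reports 29.
Truthful report 29: project built, pays 29, utility 29 - 29 = 0.
Report 27 instead: project built, pays 27, utility 29 - 27 = 2.
Since 2 > 0, reporting 27 is strictly better here, so truthful reporting is not dominant.

No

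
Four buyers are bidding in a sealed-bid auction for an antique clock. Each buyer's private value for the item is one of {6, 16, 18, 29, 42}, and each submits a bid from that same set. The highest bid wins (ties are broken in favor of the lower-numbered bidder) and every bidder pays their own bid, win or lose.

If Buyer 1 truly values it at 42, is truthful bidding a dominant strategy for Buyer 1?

Consider the case where Buyer 2 bids 6, Buyer 3 bids 6 and Buyer 4 bids 6.
Truthful bid 42: wins, pays 42, utility 42 - 42 = 0.
Bid 6 instead: wins, pays 6, utility 42 - 6 = 36.
Since 36 > 0, bidding 6 is strictly better here, so truthful bidding is not dominant.

No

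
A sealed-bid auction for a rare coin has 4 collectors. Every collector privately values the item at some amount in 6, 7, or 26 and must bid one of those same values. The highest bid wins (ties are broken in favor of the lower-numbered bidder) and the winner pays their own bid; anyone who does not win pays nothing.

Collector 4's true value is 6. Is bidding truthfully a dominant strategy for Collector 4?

Yes

Check each profile of the others' bids and compare truth against every alternative bid.
Others bid (6, 6, 6): truth gives 0, best alternative gives -1.
Others bid (6, 6, 7): truth gives 0, best alternative gives 0.
Others bid (6, 6, 26): truth gives 0, best alternative gives 0.
Others bid (6, 7, 6): truth gives 0, best alternative gives 0.
Others bid (6, 7, 7): truth gives 0, best alternative gives 0.
Others bid (6, 7, 26): truth gives 0, best alternative gives 0.
(Remaining 21 profiles checked similarly; truth is weakly best in each.)
In every case the truthful bid is at least as good as any alternative, so it is a dominant strategy.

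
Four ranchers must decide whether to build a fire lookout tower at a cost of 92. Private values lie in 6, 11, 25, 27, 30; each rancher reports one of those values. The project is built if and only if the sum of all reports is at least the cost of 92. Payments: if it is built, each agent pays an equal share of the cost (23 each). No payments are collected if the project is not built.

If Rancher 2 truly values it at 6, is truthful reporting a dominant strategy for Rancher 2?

Yes

Check each profile of the others' reports and compare truth against every alternative report.
Others report (25, 27, 30): truth gives 0, best alternative gives -17.
Others report (25, 30, 27): truth gives 0, best alternative gives -17.
Others report (25, 30, 30): truth gives 0, best alternative gives -17.
Others report (27, 25, 30): truth gives 0, best alternative gives -17.
Others report (27, 27, 27): truth gives 0, best alternative gives -17.
Others report (27, 27, 30): truth gives 0, best alternative gives -17.
(Remaining 119 profiles checked similarly; truth is weakly best in each.)
In every case the truthful report is at least as good as any alternative, so it is a dominant strategy.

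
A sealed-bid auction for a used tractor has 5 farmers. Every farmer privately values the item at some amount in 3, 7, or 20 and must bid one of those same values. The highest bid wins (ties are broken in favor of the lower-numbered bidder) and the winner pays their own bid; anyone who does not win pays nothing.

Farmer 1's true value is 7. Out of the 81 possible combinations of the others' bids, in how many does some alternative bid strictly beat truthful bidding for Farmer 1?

Others bid (3, 3, 3, 3): truth gives 0; bid 3 gives 4 > 0. Violating.
Others bid (3, 3, 3, 7): truth gives 0; no alternative beats it.
Others bid (3, 3, 3, 20): truth gives 0; no alternative beats it.
(Checking all 81 profiles: 1 has a profitable deviation, 80 do not.)

1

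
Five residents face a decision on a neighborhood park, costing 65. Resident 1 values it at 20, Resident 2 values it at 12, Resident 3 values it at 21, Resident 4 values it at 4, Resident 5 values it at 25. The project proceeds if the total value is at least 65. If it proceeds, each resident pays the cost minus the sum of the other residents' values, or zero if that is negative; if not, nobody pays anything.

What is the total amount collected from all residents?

Total value 82 ≥ cost 65, so it is built.
Resident 1: others sum to 62; max(0, 65 - 62) = 3.
Resident 2: others sum to 70; max(0, 65 - 70) = 0.
Resident 3: others sum to 61; max(0, 65 - 61) = 4.
Resident 4: others sum to 78; max(0, 65 - 78) = 0.
Resident 5: others sum to 57; max(0, 65 - 57) = 8.
Total collected = 3 + 0 + 4 + 0 + 8 = 15.

15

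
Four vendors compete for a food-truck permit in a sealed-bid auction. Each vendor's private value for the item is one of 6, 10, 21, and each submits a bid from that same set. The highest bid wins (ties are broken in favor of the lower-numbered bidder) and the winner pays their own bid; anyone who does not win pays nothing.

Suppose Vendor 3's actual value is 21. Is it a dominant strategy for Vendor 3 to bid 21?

No

Consider the case where Vendor 1 bids 6, Vendor 2 bids 6 and Vendor 4 bids 6.
Truthful bid 21: wins, pays 21, utility 21 - 21 = 0.
Bid 10 instead: wins, pays 10, utility 21 - 10 = 11.
Since 11 > 0, bidding 10 is strictly better here, so truthful bidding is not dominant.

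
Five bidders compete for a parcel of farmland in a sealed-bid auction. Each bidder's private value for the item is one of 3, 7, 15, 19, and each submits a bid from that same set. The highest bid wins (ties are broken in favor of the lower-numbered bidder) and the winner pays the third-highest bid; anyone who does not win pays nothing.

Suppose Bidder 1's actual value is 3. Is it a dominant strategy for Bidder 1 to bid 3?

Yes

Check each profile of the others' bids and compare truth against every alternative bid.
Others bid (3, 3, 7, 7): truth gives 0, best alternative gives -4.
Others bid (3, 7, 3, 7): truth gives 0, best alternative gives -4.
Others bid (3, 7, 7, 3): truth gives 0, best alternative gives -4.
Others bid (3, 7, 7, 7): truth gives 0, best alternative gives -4.
Others bid (7, 3, 3, 7): truth gives 0, best alternative gives -4.
Others bid (7, 3, 7, 3): truth gives 0, best alternative gives -4.
(Remaining 250 profiles checked similarly; truth is weakly best in each.)
In every case the truthful bid is at least as good as any alternative, so it is a dominant strategy.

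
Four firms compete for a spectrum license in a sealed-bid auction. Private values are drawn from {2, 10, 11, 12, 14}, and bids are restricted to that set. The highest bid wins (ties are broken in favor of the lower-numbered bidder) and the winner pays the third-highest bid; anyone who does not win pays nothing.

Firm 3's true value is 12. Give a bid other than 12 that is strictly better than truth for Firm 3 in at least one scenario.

Suppose Firm 1 bids 2, Firm 2 bids 2 and Firm 4 bids 14.
Bid 12: loses, pays 0, utility 0.
Bid 14: wins, pays 2, utility 12 - 2 = 10.
So bidding 14 beats truth here (10 > 0).

14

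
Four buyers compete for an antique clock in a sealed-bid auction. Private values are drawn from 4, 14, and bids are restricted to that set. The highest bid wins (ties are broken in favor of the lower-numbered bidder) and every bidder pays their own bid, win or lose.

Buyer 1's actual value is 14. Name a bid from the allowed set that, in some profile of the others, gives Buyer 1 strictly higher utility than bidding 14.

Suppose Buyer 2 bids 4, Buyer 3 bids 4 and Buyer 4 bids 4.
Bid 14: wins, pays 14, utility 14 - 14 = 0.
Bid 4: wins, pays 4, utility 14 - 4 = 10.
So bidding 4 beats truth here (10 > 0).

4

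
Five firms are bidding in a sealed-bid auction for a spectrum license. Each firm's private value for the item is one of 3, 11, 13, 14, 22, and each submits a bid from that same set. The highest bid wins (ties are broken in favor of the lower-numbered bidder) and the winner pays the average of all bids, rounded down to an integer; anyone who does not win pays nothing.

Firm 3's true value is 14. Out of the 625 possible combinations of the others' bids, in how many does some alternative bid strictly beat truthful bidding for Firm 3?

103

Others bid (3, 3, 3, 3): truth gives 9; bid 11 gives 10 > 9. Violating.
Others bid (3, 3, 3, 22): truth gives 0; bid 22 gives 4 > 0. Violating.
Others bid (3, 3, 11, 11): truth gives 6; bid 11 gives 7 > 6. Violating.
Others bid (3, 3, 11, 22): truth gives 0; bid 22 gives 2 > 0. Violating.
Others bid (3, 3, 3, 11): truth gives 8; no alternative beats it.
Others bid (3, 3, 3, 13): truth gives 7; no alternative beats it.
(Checking all 625 profiles: 103 have a profitable deviation, 522 do not.)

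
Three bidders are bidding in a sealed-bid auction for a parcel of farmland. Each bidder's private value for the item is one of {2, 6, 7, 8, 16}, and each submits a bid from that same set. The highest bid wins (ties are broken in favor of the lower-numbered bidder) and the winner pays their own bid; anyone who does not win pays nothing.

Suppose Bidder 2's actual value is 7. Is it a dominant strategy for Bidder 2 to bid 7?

Consider the case where Bidder 1 bids 2 and Bidder 3 bids 2.
Truthful bid 7: wins, pays 7, utility 7 - 7 = 0.
Bid 6 instead: wins, pays 6, utility 7 - 6 = 1.
Since 1 > 0, bidding 6 is strictly better here, so truthful bidding is not dominant.

No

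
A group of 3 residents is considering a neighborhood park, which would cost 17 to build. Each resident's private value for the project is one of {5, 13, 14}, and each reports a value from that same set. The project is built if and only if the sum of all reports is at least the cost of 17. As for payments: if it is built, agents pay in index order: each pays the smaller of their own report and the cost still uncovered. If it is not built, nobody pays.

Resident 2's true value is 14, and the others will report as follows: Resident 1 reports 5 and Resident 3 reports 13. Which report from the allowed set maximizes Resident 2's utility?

5

Report 5: project built, pays 5, utility 14 - 5 = 9.
Report 13: project built, pays 12, utility 14 - 12 = 2.
Report 14: project built, pays 12, utility 14 - 12 = 2.
The best choice is 5 with utility 9.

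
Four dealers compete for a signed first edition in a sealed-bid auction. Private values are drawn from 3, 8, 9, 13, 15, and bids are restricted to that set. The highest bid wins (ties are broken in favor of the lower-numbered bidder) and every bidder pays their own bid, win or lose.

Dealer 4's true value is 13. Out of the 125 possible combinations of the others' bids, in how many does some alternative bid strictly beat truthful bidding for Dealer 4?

106

Others bid (3, 3, 3): truth gives 0; bid 8 gives 5 > 0. Violating.
Others bid (3, 3, 8): truth gives 0; bid 9 gives 4 > 0. Violating.
Others bid (3, 3, 13): truth gives -13; bid 15 gives -2 > -13. Violating.
Others bid (3, 3, 15): truth gives -13; bid 3 gives -3 > -13. Violating.
Others bid (3, 3, 9): truth gives 0; no alternative beats it.
Others bid (3, 8, 9): truth gives 0; no alternative beats it.
(Checking all 125 profiles: 106 have a profitable deviation, 19 do not.)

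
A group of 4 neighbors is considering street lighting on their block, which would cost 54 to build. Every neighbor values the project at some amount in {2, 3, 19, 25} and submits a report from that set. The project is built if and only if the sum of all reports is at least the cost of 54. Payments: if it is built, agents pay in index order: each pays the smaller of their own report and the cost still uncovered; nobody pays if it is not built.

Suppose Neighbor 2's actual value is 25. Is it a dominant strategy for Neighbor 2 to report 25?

Consider the case where Neighbor 1 reports 2, Neighbor 3 reports 19 and Neighbor 4 reports 19.
Truthful report 25: project built, pays 25, utility 25 - 25 = 0.
Report 19 instead: project built, pays 19, utility 25 - 19 = 6.
Since 6 > 0, reporting 19 is strictly better here, so truthful reporting is not dominant.

No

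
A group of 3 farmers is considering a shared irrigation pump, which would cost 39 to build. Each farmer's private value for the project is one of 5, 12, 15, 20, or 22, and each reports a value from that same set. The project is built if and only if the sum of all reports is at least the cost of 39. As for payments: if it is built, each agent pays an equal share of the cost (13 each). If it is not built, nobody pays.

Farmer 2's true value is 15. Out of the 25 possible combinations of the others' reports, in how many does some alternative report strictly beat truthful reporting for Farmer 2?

4

Others report (5, 12): truth gives 0; report 22 gives 2 > 0. Violating.
Others report (5, 15): truth gives 0; report 20 gives 2 > 0. Violating.
Others report (12, 5): truth gives 0; report 22 gives 2 > 0. Violating.
Others report (15, 5): truth gives 0; report 20 gives 2 > 0. Violating.
Others report (5, 5): truth gives 0; no alternative beats it.
Others report (5, 20): truth gives 2; no alternative beats it.
(Checking all 25 profiles: 4 have a profitable deviation, 21 do not.)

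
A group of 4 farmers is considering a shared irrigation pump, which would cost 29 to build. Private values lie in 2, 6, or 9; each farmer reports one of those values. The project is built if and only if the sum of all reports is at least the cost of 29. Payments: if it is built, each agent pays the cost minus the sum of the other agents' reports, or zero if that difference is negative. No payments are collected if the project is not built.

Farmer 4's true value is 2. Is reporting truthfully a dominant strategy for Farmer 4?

Check each profile of the others' reports and compare truth against every alternative report.
Others report (6, 9, 9): truth gives 0, best alternative gives -3.
Others report (9, 6, 9): truth gives 0, best alternative gives -3.
Others report (9, 9, 6): truth gives 0, best alternative gives -3.
Others report (2, 2, 2): truth gives 0, best alternative gives 0.
Others report (2, 2, 6): truth gives 0, best alternative gives 0.
Others report (2, 2, 9): truth gives 0, best alternative gives 0.
(Remaining 21 profiles checked similarly; truth is weakly best in each.)
In every case the truthful report is at least as good as any alternative, so it is a dominant strategy.

Yes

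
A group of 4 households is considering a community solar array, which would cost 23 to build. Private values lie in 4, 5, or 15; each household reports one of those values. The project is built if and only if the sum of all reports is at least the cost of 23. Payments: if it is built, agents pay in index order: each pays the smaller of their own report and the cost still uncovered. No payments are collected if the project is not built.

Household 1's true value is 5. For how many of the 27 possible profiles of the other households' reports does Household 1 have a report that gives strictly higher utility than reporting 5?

19

Others report (4, 4, 15): truth gives 0; report 4 gives 1 > 0. Violating.
Others report (4, 5, 15): truth gives 0; report 4 gives 1 > 0. Violating.
Others report (4, 15, 4): truth gives 0; report 4 gives 1 > 0. Violating.
Others report (4, 15, 5): truth gives 0; report 4 gives 1 > 0. Violating.
Others report (4, 4, 4): truth gives 0; no alternative beats it.
Others report (4, 4, 5): truth gives 0; no alternative beats it.
(Checking all 27 profiles: 19 have a profitable deviation, 8 do not.)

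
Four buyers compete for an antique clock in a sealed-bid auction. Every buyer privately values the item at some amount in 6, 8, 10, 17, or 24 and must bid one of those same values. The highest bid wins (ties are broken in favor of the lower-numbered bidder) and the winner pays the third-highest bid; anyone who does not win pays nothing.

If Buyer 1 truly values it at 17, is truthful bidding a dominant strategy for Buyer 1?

No

Consider the case where Buyer 2 bids 6, Buyer 3 bids 6 and Buyer 4 bids 24.
Truthful bid 17: loses, pays 0, utility 0.
Bid 24 instead: wins, pays 6, utility 17 - 6 = 11.
Since 11 > 0, bidding 24 is strictly better here, so truthful bidding is not dominant.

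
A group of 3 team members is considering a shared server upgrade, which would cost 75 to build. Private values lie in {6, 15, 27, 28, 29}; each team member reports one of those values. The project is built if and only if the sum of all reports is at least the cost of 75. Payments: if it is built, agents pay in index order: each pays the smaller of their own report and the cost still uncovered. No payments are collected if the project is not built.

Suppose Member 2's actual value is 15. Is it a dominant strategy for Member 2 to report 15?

Yes

Check each profile of the others' reports and compare truth against every alternative report.
Others report (6, 6): truth gives 0, best alternative gives 0.
Others report (6, 15): truth gives 0, best alternative gives 0.
Others report (6, 27): truth gives 0, best alternative gives 0.
Others report (6, 28): truth gives 0, best alternative gives 0.
Others report (6, 29): truth gives 0, best alternative gives 0.
Others report (15, 6): truth gives 0, best alternative gives 0.
(Remaining 19 profiles checked similarly; truth is weakly best in each.)
In every case the truthful report is at least as good as any alternative, so it is a dominant strategy.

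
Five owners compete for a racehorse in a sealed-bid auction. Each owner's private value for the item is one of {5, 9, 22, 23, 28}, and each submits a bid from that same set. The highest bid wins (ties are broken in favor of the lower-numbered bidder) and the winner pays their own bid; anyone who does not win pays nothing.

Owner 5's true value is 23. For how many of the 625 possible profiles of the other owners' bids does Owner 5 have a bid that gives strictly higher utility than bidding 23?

16

Others bid (5, 5, 5, 5): truth gives 0; bid 9 gives 14 > 0. Violating.
Others bid (5, 5, 5, 9): truth gives 0; bid 22 gives 1 > 0. Violating.
Others bid (5, 5, 9, 5): truth gives 0; bid 22 gives 1 > 0. Violating.
Others bid (5, 5, 9, 9): truth gives 0; bid 22 gives 1 > 0. Violating.
Others bid (5, 5, 5, 22): truth gives 0; no alternative beats it.
Others bid (5, 5, 5, 23): truth gives 0; no alternative beats it.
(Checking all 625 profiles: 16 have a profitable deviation, 609 do not.)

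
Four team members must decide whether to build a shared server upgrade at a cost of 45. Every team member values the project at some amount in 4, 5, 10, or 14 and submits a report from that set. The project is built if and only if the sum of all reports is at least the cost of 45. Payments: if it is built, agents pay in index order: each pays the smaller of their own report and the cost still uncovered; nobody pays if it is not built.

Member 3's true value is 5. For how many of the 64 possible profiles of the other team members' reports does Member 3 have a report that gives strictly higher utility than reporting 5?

Others report (14, 14, 14): truth gives 0; report 4 gives 1 > 0. Violating.
Others report (4, 4, 4): truth gives 0; no alternative beats it.
Others report (4, 4, 5): truth gives 0; no alternative beats it.
(Checking all 64 profiles: 1 has a profitable deviation, 63 do not.)

1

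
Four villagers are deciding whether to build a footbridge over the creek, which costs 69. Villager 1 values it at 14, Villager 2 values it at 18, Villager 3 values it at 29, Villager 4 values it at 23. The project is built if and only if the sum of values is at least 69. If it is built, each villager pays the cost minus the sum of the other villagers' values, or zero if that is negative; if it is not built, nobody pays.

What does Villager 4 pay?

8

Total value 84 ≥ cost 69, so the project is built.
The other villagers' values sum to 61.
Cost minus that sum is 69 - 61 = 8.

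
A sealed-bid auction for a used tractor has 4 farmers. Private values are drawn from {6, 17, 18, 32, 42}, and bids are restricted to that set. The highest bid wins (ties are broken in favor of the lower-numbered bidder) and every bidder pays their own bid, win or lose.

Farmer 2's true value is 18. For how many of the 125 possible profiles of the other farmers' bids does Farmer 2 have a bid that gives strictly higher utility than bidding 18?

Others bid (6, 6, 6): truth gives 0; bid 17 gives 1 > 0. Violating.
Others bid (6, 6, 17): truth gives 0; bid 17 gives 1 > 0. Violating.
Others bid (6, 6, 32): truth gives -18; bid 6 gives -6 > -18. Violating.
Others bid (6, 6, 42): truth gives -18; bid 6 gives -6 > -18. Violating.
Others bid (6, 6, 18): truth gives 0; no alternative beats it.
Others bid (6, 17, 18): truth gives 0; no alternative beats it.
(Checking all 125 profiles: 111 have a profitable deviation, 14 do not.)

111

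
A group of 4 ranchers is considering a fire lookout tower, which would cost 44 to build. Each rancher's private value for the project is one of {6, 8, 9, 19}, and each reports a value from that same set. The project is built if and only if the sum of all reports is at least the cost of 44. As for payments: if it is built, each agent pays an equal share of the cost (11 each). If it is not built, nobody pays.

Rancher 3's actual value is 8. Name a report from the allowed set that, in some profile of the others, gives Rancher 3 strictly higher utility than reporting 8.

Suppose Rancher 1 reports 8, Rancher 2 reports 9 and Rancher 4 reports 19.
Report 8: project built, pays 11, utility 8 - 11 = -3.
Report 6: project not built, utility 0.
So reporting 6 beats truth here (0 > -3).

6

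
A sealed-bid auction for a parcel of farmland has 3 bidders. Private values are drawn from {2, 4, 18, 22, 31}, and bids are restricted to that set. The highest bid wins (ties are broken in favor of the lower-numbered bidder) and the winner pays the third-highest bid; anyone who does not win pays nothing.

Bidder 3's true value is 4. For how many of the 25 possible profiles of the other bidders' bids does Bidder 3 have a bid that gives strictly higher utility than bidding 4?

6

Others bid (2, 4): truth gives 0; bid 18 gives 2 > 0. Violating.
Others bid (2, 18): truth gives 0; bid 22 gives 2 > 0. Violating.
Others bid (2, 22): truth gives 0; bid 31 gives 2 > 0. Violating.
Others bid (4, 2): truth gives 0; bid 18 gives 2 > 0. Violating.
Others bid (2, 2): truth gives 2; no alternative beats it.
Others bid (2, 31): truth gives 0; no alternative beats it.
(Checking all 25 profiles: 6 have a profitable deviation, 19 do not.)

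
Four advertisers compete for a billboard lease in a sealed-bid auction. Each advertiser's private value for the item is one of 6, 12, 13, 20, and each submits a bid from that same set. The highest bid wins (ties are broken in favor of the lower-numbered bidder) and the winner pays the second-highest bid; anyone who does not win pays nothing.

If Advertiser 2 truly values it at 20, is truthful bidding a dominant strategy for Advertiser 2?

Check each profile of the others' bids and compare truth against every alternative bid.
Others bid (13, 6, 6): truth gives 7, best alternative gives 0.
Others bid (13, 6, 12): truth gives 7, best alternative gives 0.
Others bid (13, 6, 13): truth gives 7, best alternative gives 0.
Others bid (13, 12, 6): truth gives 7, best alternative gives 0.
Others bid (13, 12, 12): truth gives 7, best alternative gives 0.
Others bid (13, 12, 13): truth gives 7, best alternative gives 0.
(Remaining 58 profiles checked similarly; truth is weakly best in each.)
In every case the truthful bid is at least as good as any alternative, so it is a dominant strategy.

Yes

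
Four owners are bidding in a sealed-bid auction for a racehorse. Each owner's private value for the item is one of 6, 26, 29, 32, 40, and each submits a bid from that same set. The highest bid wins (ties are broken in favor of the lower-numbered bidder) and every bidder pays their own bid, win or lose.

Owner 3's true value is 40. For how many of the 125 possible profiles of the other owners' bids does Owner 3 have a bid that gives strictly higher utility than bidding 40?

81

Others bid (6, 6, 6): truth gives 0; bid 26 gives 14 > 0. Violating.
Others bid (6, 6, 26): truth gives 0; bid 26 gives 14 > 0. Violating.
Others bid (6, 6, 29): truth gives 0; bid 29 gives 11 > 0. Violating.
Others bid (6, 6, 32): truth gives 0; bid 32 gives 8 > 0. Violating.
Others bid (6, 6, 40): truth gives 0; no alternative beats it.
Others bid (6, 26, 40): truth gives 0; no alternative beats it.
(Checking all 125 profiles: 81 have a profitable deviation, 44 do not.)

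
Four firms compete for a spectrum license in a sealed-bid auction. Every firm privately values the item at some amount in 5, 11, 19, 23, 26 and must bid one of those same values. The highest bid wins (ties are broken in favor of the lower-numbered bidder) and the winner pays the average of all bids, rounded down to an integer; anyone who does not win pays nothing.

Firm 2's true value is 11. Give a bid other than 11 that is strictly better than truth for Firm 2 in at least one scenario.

19

Suppose Firm 1 bids 11, Firm 3 bids 5 and Firm 4 bids 5.
Bid 11: loses, pays 0, utility 0.
Bid 19: wins, pays 10, utility 11 - 10 = 1.
So bidding 19 beats truth here (1 > 0).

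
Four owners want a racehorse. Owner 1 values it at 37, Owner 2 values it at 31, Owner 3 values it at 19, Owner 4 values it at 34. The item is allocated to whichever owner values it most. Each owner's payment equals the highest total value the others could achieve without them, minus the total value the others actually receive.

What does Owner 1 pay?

Owner 1 has the highest value and receives the item.
Without Owner 1, the item would go to the next-highest value, 34, so the others could achieve 34.
With Owner 1 present and winning, the others receive nothing, so their total is 0.
Payment = 34 - 0 = 34.

34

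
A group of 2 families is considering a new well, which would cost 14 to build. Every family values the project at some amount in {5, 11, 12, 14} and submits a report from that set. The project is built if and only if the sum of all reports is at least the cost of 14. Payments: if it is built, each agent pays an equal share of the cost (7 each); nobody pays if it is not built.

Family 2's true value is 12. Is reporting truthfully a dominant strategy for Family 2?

Yes

Check each profile of the others' reports and compare truth against every alternative report.
Others report (5): truth gives 5, best alternative gives 5.
Others report (11): truth gives 5, best alternative gives 5.
Others report (12): truth gives 5, best alternative gives 5.
Others report (14): truth gives 5, best alternative gives 5.
In every case the truthful report is at least as good as any alternative, so it is a dominant strategy.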